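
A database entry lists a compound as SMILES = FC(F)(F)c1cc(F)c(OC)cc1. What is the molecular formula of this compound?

C8H6F4O

Walk through each heavy atom and fill implicit hydrogens from standard valence (C 4, N 3, O 2, S 2, halogen 1); for lowercase aromatic atoms, an aromatic c carries 1 H when it has two neighbours and 0 H with three, and aromatic n carries 0 H:
  atom 1: F (halogen, monovalent) → 0 H
  atom 2: C, bond orders sum to 4 (valence 4) → 0 H
  atom 3: F (halogen, monovalent) → 0 H
  atom 4: F (halogen, monovalent) → 0 H
  atom 5: aromatic c, 3 neighbours → 0 H
  atom 6: aromatic c, 2 neighbours → 1 H
  atom 7: aromatic c, 3 neighbours → 0 H
  atom 8: F (halogen, monovalent) → 0 H
  atom 9: aromatic c, 3 neighbours → 0 H
  atom 10: O, bond orders sum to 2 (valence 2) → 0 H
  atom 11: C, bond orders sum to 1 (valence 4) → 3 H
  atom 12: aromatic c, 2 neighbours → 1 H
  atom 13: aromatic c, 2 neighbours → 1 H
Totals → C:8, H:6, F:4, O:1.
In Hill order: C8H6F4O.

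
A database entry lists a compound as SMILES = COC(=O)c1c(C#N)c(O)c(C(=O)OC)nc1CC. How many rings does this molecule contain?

1

In SMILES, each pair of matching ring-closure digits denotes one ring-closing bond; the number of such bonds equals the number of independent rings.
Ring-closure bonds here: 1.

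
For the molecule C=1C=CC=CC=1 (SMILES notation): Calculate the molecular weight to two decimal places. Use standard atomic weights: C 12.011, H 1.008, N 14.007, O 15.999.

78.11 g/mol

First, the molecular formula is C6H6 (counting implicit H from valence).
  C: 6 × 12.011 = 72.066
  H: 6 × 1.008 = 6.048
Sum: 6×12.011 + 6×1.008 = 78.114 → 78.11 g/mol.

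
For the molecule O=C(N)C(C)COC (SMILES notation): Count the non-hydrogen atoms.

Every atom symbol written in the SMILES (organic subset) is one heavy atom; implicit H are not written.
Heavy atoms by element → C:5, N:1, O:2.
Total: 8.

8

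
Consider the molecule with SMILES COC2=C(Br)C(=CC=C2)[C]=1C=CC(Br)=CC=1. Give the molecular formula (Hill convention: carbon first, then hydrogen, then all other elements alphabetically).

C13H10Br2O

Walk through each heavy atom and fill implicit hydrogens from standard valence (C 4, N 3, O 2, S 2, halogen 1):
  atom 1: C, bond orders sum to 1 (valence 4) → 3 H
  atom 2: O, bond orders sum to 2 (valence 2) → 0 H
  atom 3: C, bond orders sum to 4 (valence 4) → 0 H
  atom 4: C, bond orders sum to 4 (valence 4) → 0 H
  atom 5: Br (halogen, monovalent) → 0 H
  atom 6: C, bond orders sum to 4 (valence 4) → 0 H
  atom 7: C, bond orders sum to 3 (valence 4) → 1 H
  atom 8: C, bond orders sum to 3 (valence 4) → 1 H
  atom 9: C, bond orders sum to 3 (valence 4) → 1 H
  atom 10: C with explicit H count 0
  atom 11: C, bond orders sum to 3 (valence 4) → 1 H
  atom 12: C, bond orders sum to 3 (valence 4) → 1 H
  atom 13: C, bond orders sum to 4 (valence 4) → 0 H
  atom 14: Br (halogen, monovalent) → 0 H
  atom 15: C, bond orders sum to 3 (valence 4) → 1 H
  atom 16: C, bond orders sum to 3 (valence 4) → 1 H
Totals → C:13, H:10, Br:2, O:1.
In Hill order: C13H10Br2O.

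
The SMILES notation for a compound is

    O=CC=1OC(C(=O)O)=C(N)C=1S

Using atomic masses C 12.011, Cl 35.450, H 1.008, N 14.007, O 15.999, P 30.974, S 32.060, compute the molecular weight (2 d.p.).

First, the molecular formula is C6H5NO4S (counting implicit H from valence).
  C: 6 × 12.011 = 72.066
  H: 5 × 1.008 = 5.040
  N: 1 × 14.007 = 14.007
  O: 4 × 15.999 = 63.996
  S: 1 × 32.060 = 32.060
Sum: 6×12.011 + 5×1.008 + 1×14.007 + 4×15.999 + 1×32.060 = 187.169 → 187.17 g/mol.

187.17 g/mol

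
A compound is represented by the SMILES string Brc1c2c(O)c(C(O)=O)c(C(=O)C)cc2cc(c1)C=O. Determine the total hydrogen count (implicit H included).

9

Walk through each heavy atom and fill implicit hydrogens from standard valence (C 4, N 3, O 2, S 2, halogen 1); for lowercase aromatic atoms, an aromatic c carries 1 H when it has two neighbours and 0 H with three, and aromatic n carries 0 H:
  atom 1: Br (halogen, monovalent) → 0 H
  atom 2: aromatic c, 3 neighbours → 0 H
  atom 3: aromatic c, 3 neighbours → 0 H
  atom 4: aromatic c, 3 neighbours → 0 H
  atom 5: O, bond orders sum to 1 (valence 2) → 1 H
  atom 6: aromatic c, 3 neighbours → 0 H
  atom 7: C, bond orders sum to 4 (valence 4) → 0 H
  atom 8: O, bond orders sum to 1 (valence 2) → 1 H
  atom 9: O, bond orders sum to 2 (valence 2) → 0 H
  atom 10: aromatic c, 3 neighbours → 0 H
  atom 11: C, bond orders sum to 4 (valence 4) → 0 H
  atom 12: O, bond orders sum to 2 (valence 2) → 0 H
  atom 13: C, bond orders sum to 1 (valence 4) → 3 H
  atom 14: aromatic c, 2 neighbours → 1 H
  atom 15: aromatic c, 3 neighbours → 0 H
  atom 16: aromatic c, 2 neighbours → 1 H
  atom 17: aromatic c, 3 neighbours → 0 H
  atom 18: aromatic c, 2 neighbours → 1 H
  atom 19: C, bond orders sum to 3 (valence 4) → 1 H
  atom 20: O, bond orders sum to 2 (valence 2) → 0 H
Total hydrogens: 9.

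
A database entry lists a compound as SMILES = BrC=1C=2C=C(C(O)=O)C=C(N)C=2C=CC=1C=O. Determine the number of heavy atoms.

17

Every atom symbol written in the SMILES (organic subset) is one heavy atom; implicit H are not written.
Heavy atoms by element → Br:1, C:12, N:1, O:3.
Total: 17.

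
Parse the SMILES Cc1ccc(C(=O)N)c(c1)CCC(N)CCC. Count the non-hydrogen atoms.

Every atom symbol written in the SMILES (organic subset) is one heavy atom; implicit H are not written.
Heavy atoms by element → C:14, N:2, O:1.
Total: 17.

17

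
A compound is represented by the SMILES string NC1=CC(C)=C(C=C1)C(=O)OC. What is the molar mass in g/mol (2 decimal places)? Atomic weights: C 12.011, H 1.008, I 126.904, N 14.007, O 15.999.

165.19 g/mol

First, the molecular formula is C9H11NO2 (counting implicit H from valence).
  C: 9 × 12.011 = 108.099
  H: 11 × 1.008 = 11.088
  N: 1 × 14.007 = 14.007
  O: 2 × 15.999 = 31.998
Sum: 9×12.011 + 11×1.008 + 1×14.007 + 2×15.999 = 165.192 → 165.19 g/mol.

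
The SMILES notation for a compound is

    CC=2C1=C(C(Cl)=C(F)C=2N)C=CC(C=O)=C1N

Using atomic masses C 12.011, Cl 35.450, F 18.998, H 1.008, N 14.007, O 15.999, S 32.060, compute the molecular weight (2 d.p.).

First, the molecular formula is C12H10ClFN2O (counting implicit H from valence).
  C: 12 × 12.011 = 144.132
  Cl: 1 × 35.450 = 35.450
  F: 1 × 18.998 = 18.998
  H: 10 × 1.008 = 10.080
  N: 2 × 14.007 = 28.014
  O: 1 × 15.999 = 15.999
Sum: 12×12.011 + 1×35.450 + 1×18.998 + 10×1.008 + 2×14.007 + 1×15.999 = 252.673 → 252.67 g/mol.

252.67 g/mol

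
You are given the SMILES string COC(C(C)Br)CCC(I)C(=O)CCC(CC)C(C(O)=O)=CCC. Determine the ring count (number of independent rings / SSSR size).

In SMILES, each pair of matching ring-closure digits denotes one ring-closing bond; the number of such bonds equals the number of independent rings.
Ring-closure bonds here: 0.

0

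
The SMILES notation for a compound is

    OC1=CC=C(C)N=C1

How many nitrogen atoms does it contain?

1

Scan the SMILES for N atoms (remember two-letter symbols like Cl and Br are single atoms).
Nitrogen count: 1.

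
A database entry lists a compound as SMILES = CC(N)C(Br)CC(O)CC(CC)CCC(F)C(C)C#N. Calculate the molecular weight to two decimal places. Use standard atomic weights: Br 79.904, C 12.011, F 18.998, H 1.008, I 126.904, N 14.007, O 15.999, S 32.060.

First, the molecular formula is C15H28BrFN2O (counting implicit H from valence).
  Br: 1 × 79.904 = 79.904
  C: 15 × 12.011 = 180.165
  F: 1 × 18.998 = 18.998
  H: 28 × 1.008 = 28.224
  N: 2 × 14.007 = 28.014
  O: 1 × 15.999 = 15.999
Sum: 1×79.904 + 15×12.011 + 1×18.998 + 28×1.008 + 2×14.007 + 1×15.999 = 351.304 → 351.30 g/mol.

351.30 g/mol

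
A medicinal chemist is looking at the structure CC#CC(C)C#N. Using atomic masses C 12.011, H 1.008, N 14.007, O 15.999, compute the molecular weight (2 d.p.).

93.13 g/mol

First, the molecular formula is C6H7N (counting implicit H from valence).
  C: 6 × 12.011 = 72.066
  H: 7 × 1.008 = 7.056
  N: 1 × 14.007 = 14.007
Sum: 6×12.011 + 7×1.008 + 1×14.007 = 93.129 → 93.13 g/mol.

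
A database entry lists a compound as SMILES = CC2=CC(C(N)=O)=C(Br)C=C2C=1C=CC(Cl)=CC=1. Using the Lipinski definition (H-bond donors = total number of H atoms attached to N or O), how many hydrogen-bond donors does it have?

2

Donors: find every N or O and count the H atoms it carries.
  atom 6 (N): bond orders sum to 1 → 2 H
  atom 7 (O): bond orders sum to 2 → 0 H
Lipinski HBD = 2.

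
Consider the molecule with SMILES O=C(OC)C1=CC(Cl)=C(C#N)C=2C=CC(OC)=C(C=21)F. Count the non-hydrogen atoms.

Every atom symbol written in the SMILES (organic subset) is one heavy atom; implicit H are not written.
Heavy atoms by element → C:14, Cl:1, F:1, N:1, O:3.
Total: 20.

20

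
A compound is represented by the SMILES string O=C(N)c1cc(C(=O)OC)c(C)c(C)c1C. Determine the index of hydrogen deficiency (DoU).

Molecular formula: C12H15NO3.
DoU = (2C + 2 + N − H − X) / 2, where X is the halogen count and O/S are ignored.
    = (2·12 + 2 + 1 − 15 − 0) / 2 = 12 / 2 = 6.

6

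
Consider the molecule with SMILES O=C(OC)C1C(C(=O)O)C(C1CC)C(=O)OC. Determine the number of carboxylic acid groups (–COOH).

1

The carboxylic acid motif appears at heavy-atom position 7 in the SMILES.
Other groups present: 2 ester.
Carboxylic acid count: 1.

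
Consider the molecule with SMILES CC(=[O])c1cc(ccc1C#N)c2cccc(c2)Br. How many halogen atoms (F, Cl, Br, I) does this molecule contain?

1

Halogen atoms appear at heavy-atom position 18 (1×Br).
Other groups present: 1 ketone, 1 nitrile.
Halogen count: 1.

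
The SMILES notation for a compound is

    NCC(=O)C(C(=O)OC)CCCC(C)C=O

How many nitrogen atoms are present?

Scan the SMILES for N atoms (remember two-letter symbols like Cl and Br are single atoms).
Nitrogen count: 1.

1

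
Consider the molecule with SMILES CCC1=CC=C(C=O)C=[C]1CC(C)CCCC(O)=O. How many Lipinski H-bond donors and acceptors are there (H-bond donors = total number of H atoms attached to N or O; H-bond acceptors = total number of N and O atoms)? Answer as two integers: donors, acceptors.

1, 3

Donors: find every N or O and count the H atoms it carries.
  atom 8 (O): bond orders sum to 2 → 0 H
  atom 18 (O): bond orders sum to 1 → 1 H
  atom 19 (O): bond orders sum to 2 → 0 H
Lipinski HBD = 1.
Acceptors: N atoms = 0, O atoms = 3 → HBA = 3.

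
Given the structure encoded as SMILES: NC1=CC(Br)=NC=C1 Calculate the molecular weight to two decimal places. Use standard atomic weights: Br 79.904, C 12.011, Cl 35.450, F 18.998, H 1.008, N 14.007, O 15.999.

173.01 g/mol

First, the molecular formula is C5H5BrN2 (counting implicit H from valence).
  Br: 1 × 79.904 = 79.904
  C: 5 × 12.011 = 60.055
  H: 5 × 1.008 = 5.040
  N: 2 × 14.007 = 28.014
Sum: 1×79.904 + 5×12.011 + 5×1.008 + 2×14.007 = 173.013 → 173.01 g/mol.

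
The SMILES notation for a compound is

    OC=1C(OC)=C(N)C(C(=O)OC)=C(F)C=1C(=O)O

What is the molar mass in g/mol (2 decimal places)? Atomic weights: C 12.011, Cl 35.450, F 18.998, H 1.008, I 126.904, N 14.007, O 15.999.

First, the molecular formula is C10H10FNO6 (counting implicit H from valence).
  C: 10 × 12.011 = 120.110
  F: 1 × 18.998 = 18.998
  H: 10 × 1.008 = 10.080
  N: 1 × 14.007 = 14.007
  O: 6 × 15.999 = 95.994
Sum: 10×12.011 + 1×18.998 + 10×1.008 + 1×14.007 + 6×15.999 = 259.189 → 259.19 g/mol.

259.19 g/mol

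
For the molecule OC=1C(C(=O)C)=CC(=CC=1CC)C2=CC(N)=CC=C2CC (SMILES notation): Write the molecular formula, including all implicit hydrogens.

C18H21NO2

Walk through each heavy atom and fill implicit hydrogens from standard valence (C 4, N 3, O 2, S 2, halogen 1):
  atom 1: O, bond orders sum to 1 (valence 2) → 1 H
  atom 2: C, bond orders sum to 4 (valence 4) → 0 H
  atom 3: C, bond orders sum to 4 (valence 4) → 0 H
  atom 4: C, bond orders sum to 4 (valence 4) → 0 H
  atom 5: O, bond orders sum to 2 (valence 2) → 0 H
  atom 6: C, bond orders sum to 1 (valence 4) → 3 H
  atom 7: C, bond orders sum to 3 (valence 4) → 1 H
  atom 8: C, bond orders sum to 4 (valence 4) → 0 H
  atom 9: C, bond orders sum to 3 (valence 4) → 1 H
  atom 10: C, bond orders sum to 4 (valence 4) → 0 H
  atom 11: C, bond orders sum to 2 (valence 4) → 2 H
  atom 12: C, bond orders sum to 1 (valence 4) → 3 H
  atom 13: C, bond orders sum to 4 (valence 4) → 0 H
  atom 14: C, bond orders sum to 3 (valence 4) → 1 H
  atom 15: C, bond orders sum to 4 (valence 4) → 0 H
  atom 16: N, bond orders sum to 1 (valence 3) → 2 H
  atom 17: C, bond orders sum to 3 (valence 4) → 1 H
  atom 18: C, bond orders sum to 3 (valence 4) → 1 H
  atom 19: C, bond orders sum to 4 (valence 4) → 0 H
  atom 20: C, bond orders sum to 2 (valence 4) → 2 H
  atom 21: C, bond orders sum to 1 (valence 4) → 3 H
Totals → C:18, H:21, N:1, O:2.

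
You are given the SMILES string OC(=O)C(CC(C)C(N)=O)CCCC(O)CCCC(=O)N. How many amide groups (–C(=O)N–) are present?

The amide motif appears at heavy-atom positions 8, 19 in the SMILES.
Other groups present: 1 carboxylic acid, 1 hydroxyl.
Amide count: 2.

2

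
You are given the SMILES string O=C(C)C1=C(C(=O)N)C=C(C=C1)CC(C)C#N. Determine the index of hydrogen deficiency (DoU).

Molecular formula: C13H14N2O2.
DoU = (2C + 2 + N − H − X) / 2, where X is the halogen count and O/S are ignored.
    = (2·13 + 2 + 2 − 14 − 0) / 2 = 16 / 2 = 8.

8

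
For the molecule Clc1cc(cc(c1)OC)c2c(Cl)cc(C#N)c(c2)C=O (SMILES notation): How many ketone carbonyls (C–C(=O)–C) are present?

0

Scan the SMILES for the ketone motif — none present.
Groups that are present: 1 aldehyde, 1 ether, 1 nitrile.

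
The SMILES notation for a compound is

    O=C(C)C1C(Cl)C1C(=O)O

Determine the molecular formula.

C6H7ClO3

Walk through each heavy atom and fill implicit hydrogens from standard valence (C 4, N 3, O 2, S 2, halogen 1):
  atom 1: O, bond orders sum to 2 (valence 2) → 0 H
  atom 2: C, bond orders sum to 4 (valence 4) → 0 H
  atom 3: C, bond orders sum to 1 (valence 4) → 3 H
  atom 4: C, bond orders sum to 3 (valence 4) → 1 H
  atom 5: C, bond orders sum to 3 (valence 4) → 1 H
  atom 6: Cl (halogen, monovalent) → 0 H
  atom 7: C, bond orders sum to 3 (valence 4) → 1 H
  atom 8: C, bond orders sum to 4 (valence 4) → 0 H
  atom 9: O, bond orders sum to 2 (valence 2) → 0 H
  atom 10: O, bond orders sum to 1 (valence 2) → 1 H
Totals → C:6, H:7, Cl:1, O:3.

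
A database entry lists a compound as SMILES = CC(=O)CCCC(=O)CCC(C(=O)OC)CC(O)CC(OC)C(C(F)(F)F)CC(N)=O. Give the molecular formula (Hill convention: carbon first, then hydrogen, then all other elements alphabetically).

Walk through each heavy atom and fill implicit hydrogens from standard valence (C 4, N 3, O 2, S 2, halogen 1):
  atom 1: C, bond orders sum to 1 (valence 4) → 3 H
  atom 2: C, bond orders sum to 4 (valence 4) → 0 H
  atom 3: O, bond orders sum to 2 (valence 2) → 0 H
  atom 4: C, bond orders sum to 2 (valence 4) → 2 H
  atom 5: C, bond orders sum to 2 (valence 4) → 2 H
  atom 6: C, bond orders sum to 2 (valence 4) → 2 H
  atom 7: C, bond orders sum to 4 (valence 4) → 0 H
  atom 8: O, bond orders sum to 2 (valence 2) → 0 H
  atom 9: C, bond orders sum to 2 (valence 4) → 2 H
  atom 10: C, bond orders sum to 2 (valence 4) → 2 H
  atom 11: C, bond orders sum to 3 (valence 4) → 1 H
  atom 12: C, bond orders sum to 4 (valence 4) → 0 H
  atom 13: O, bond orders sum to 2 (valence 2) → 0 H
  atom 14: O, bond orders sum to 2 (valence 2) → 0 H
  atom 15: C, bond orders sum to 1 (valence 4) → 3 H
  atom 16: C, bond orders sum to 2 (valence 4) → 2 H
  atom 17: C, bond orders sum to 3 (valence 4) → 1 H
  atom 18: O, bond orders sum to 1 (valence 2) → 1 H
  atom 19: C, bond orders sum to 2 (valence 4) → 2 H
  atom 20: C, bond orders sum to 3 (valence 4) → 1 H
  atom 21: O, bond orders sum to 2 (valence 2) → 0 H
  atom 22: C, bond orders sum to 1 (valence 4) → 3 H
  atom 23: C, bond orders sum to 3 (valence 4) → 1 H
  atom 24: C, bond orders sum to 4 (valence 4) → 0 H
  atom 25: F (halogen, monovalent) → 0 H
  atom 26: F (halogen, monovalent) → 0 H
  atom 27: F (halogen, monovalent) → 0 H
  atom 28: C, bond orders sum to 2 (valence 4) → 2 H
  atom 29: C, bond orders sum to 4 (valence 4) → 0 H
  atom 30: N, bond orders sum to 1 (valence 3) → 2 H
  atom 31: O, bond orders sum to 2 (valence 2) → 0 H
Totals → C:20, H:32, F:3, N:1, O:7.

C20H32F3NO7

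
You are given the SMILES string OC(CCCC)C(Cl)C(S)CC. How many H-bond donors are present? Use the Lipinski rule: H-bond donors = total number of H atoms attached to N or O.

Donors: find every N or O and count the H atoms it carries.
  atom 1 (O): bond orders sum to 1 → 1 H
Lipinski HBD = 1.

1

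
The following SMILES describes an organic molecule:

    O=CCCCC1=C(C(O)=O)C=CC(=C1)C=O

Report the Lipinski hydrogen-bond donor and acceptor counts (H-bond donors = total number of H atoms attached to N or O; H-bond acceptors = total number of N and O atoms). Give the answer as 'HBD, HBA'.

Donors: find every N or O and count the H atoms it carries.
  atom 1 (O): bond orders sum to 2 → 0 H
  atom 9 (O): bond orders sum to 1 → 1 H
  atom 10 (O): bond orders sum to 2 → 0 H
  atom 16 (O): bond orders sum to 2 → 0 H
Lipinski HBD = 1.
Acceptors: N atoms = 0, O atoms = 4 → HBA = 4.

1, 4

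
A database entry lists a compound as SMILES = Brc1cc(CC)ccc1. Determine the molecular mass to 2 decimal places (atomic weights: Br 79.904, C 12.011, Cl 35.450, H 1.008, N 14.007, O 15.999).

185.06 g/mol

First, the molecular formula is C8H9Br (counting implicit H from valence).
  Br: 1 × 79.904 = 79.904
  C: 8 × 12.011 = 96.088
  H: 9 × 1.008 = 9.072
Sum: 1×79.904 + 8×12.011 + 9×1.008 = 185.064 → 185.06 g/mol.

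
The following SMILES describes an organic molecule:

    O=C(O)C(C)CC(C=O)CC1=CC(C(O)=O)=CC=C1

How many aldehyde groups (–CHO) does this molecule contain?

1

The aldehyde motif appears at heavy-atom position 8 in the SMILES.
Other groups present: 2 carboxylic acid.
Aldehyde count: 1.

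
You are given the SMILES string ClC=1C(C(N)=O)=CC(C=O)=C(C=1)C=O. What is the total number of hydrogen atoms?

Walk through each heavy atom and fill implicit hydrogens from standard valence (C 4, N 3, O 2, S 2, halogen 1):
  atom 1: Cl (halogen, monovalent) → 0 H
  atom 2: C, bond orders sum to 4 (valence 4) → 0 H
  atom 3: C, bond orders sum to 4 (valence 4) → 0 H
  atom 4: C, bond orders sum to 4 (valence 4) → 0 H
  atom 5: N, bond orders sum to 1 (valence 3) → 2 H
  atom 6: O, bond orders sum to 2 (valence 2) → 0 H
  atom 7: C, bond orders sum to 3 (valence 4) → 1 H
  atom 8: C, bond orders sum to 4 (valence 4) → 0 H
  atom 9: C, bond orders sum to 3 (valence 4) → 1 H
  atom 10: O, bond orders sum to 2 (valence 2) → 0 H
  atom 11: C, bond orders sum to 4 (valence 4) → 0 H
  atom 12: C, bond orders sum to 3 (valence 4) → 1 H
  atom 13: C, bond orders sum to 3 (valence 4) → 1 H
  atom 14: O, bond orders sum to 2 (valence 2) → 0 H
Total hydrogens: 6.

6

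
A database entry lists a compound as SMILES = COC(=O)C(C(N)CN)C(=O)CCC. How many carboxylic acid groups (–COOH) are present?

0

Scan the SMILES for the carboxylic acid motif — none present.
Groups that are present: 1 ester, 1 ketone, 2 primary amine.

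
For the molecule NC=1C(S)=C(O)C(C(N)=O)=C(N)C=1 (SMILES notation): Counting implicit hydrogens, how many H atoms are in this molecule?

Walk through each heavy atom and fill implicit hydrogens from standard valence (C 4, N 3, O 2, S 2, halogen 1):
  atom 1: N, bond orders sum to 1 (valence 3) → 2 H
  atom 2: C, bond orders sum to 4 (valence 4) → 0 H
  atom 3: C, bond orders sum to 4 (valence 4) → 0 H
  atom 4: S, bond orders sum to 1 (valence 2) → 1 H
  atom 5: C, bond orders sum to 4 (valence 4) → 0 H
  atom 6: O, bond orders sum to 1 (valence 2) → 1 H
  atom 7: C, bond orders sum to 4 (valence 4) → 0 H
  atom 8: C, bond orders sum to 4 (valence 4) → 0 H
  atom 9: N, bond orders sum to 1 (valence 3) → 2 H
  atom 10: O, bond orders sum to 2 (valence 2) → 0 H
  atom 11: C, bond orders sum to 4 (valence 4) → 0 H
  atom 12: N, bond orders sum to 1 (valence 3) → 2 H
  atom 13: C, bond orders sum to 3 (valence 4) → 1 H
Total hydrogens: 9.

9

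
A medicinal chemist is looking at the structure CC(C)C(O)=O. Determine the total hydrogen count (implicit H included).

Walk through each heavy atom and fill implicit hydrogens from standard valence (C 4, N 3, O 2, S 2, halogen 1):
  atom 1: C, bond orders sum to 1 (valence 4) → 3 H
  atom 2: C, bond orders sum to 3 (valence 4) → 1 H
  atom 3: C, bond orders sum to 1 (valence 4) → 3 H
  atom 4: C, bond orders sum to 4 (valence 4) → 0 H
  atom 5: O, bond orders sum to 1 (valence 2) → 1 H
  atom 6: O, bond orders sum to 2 (valence 2) → 0 H
Total hydrogens: 8.

8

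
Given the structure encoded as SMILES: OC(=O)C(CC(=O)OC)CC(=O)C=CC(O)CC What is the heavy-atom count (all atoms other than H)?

18

Every atom symbol written in the SMILES (organic subset) is one heavy atom; implicit H are not written.
Heavy atoms by element → C:12, O:6.
Total: 18.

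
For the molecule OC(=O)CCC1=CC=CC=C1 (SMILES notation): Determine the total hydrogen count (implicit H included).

Walk through each heavy atom and fill implicit hydrogens from standard valence (C 4, N 3, O 2, S 2, halogen 1):
  atom 1: O, bond orders sum to 1 (valence 2) → 1 H
  atom 2: C, bond orders sum to 4 (valence 4) → 0 H
  atom 3: O, bond orders sum to 2 (valence 2) → 0 H
  atom 4: C, bond orders sum to 2 (valence 4) → 2 H
  atom 5: C, bond orders sum to 2 (valence 4) → 2 H
  atom 6: C, bond orders sum to 4 (valence 4) → 0 H
  atom 7: C, bond orders sum to 3 (valence 4) → 1 H
  atom 8: C, bond orders sum to 3 (valence 4) → 1 H
  atom 9: C, bond orders sum to 3 (valence 4) → 1 H
  atom 10: C, bond orders sum to 3 (valence 4) → 1 H
  atom 11: C, bond orders sum to 3 (valence 4) → 1 H
Total hydrogens: 10.

10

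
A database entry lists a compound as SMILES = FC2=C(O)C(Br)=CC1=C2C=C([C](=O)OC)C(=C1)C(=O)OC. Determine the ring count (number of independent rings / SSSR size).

In SMILES, each pair of matching ring-closure digits denotes one ring-closing bond; the number of such bonds equals the number of independent rings.
Ring-closure bonds here: 2.

2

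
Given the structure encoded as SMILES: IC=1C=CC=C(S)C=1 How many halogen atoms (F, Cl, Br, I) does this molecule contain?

1

Halogen atoms appear at heavy-atom position 1 (1×I).
Other groups present: 1 thiol.
Halogen count: 1.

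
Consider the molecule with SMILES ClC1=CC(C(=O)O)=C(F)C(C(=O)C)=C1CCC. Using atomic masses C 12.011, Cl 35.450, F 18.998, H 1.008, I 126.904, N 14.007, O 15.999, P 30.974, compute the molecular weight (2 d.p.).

258.67 g/mol

First, the molecular formula is C12H12ClFO3 (counting implicit H from valence).
  C: 12 × 12.011 = 144.132
  Cl: 1 × 35.450 = 35.450
  F: 1 × 18.998 = 18.998
  H: 12 × 1.008 = 12.096
  O: 3 × 15.999 = 47.997
Sum: 12×12.011 + 1×35.450 + 1×18.998 + 12×1.008 + 3×15.999 = 258.673 → 258.67 g/mol.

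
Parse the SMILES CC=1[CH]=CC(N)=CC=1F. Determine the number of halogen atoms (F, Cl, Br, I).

Halogen atoms appear at heavy-atom position 9 (1×F).
Other groups present: 1 primary amine.
Halogen count: 1.

1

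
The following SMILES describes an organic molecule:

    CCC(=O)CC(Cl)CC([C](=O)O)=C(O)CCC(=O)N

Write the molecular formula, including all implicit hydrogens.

Walk through each heavy atom and fill implicit hydrogens from standard valence (C 4, N 3, O 2, S 2, halogen 1):
  atom 1: C, bond orders sum to 1 (valence 4) → 3 H
  atom 2: C, bond orders sum to 2 (valence 4) → 2 H
  atom 3: C, bond orders sum to 4 (valence 4) → 0 H
  atom 4: O, bond orders sum to 2 (valence 2) → 0 H
  atom 5: C, bond orders sum to 2 (valence 4) → 2 H
  atom 6: C, bond orders sum to 3 (valence 4) → 1 H
  atom 7: Cl (halogen, monovalent) → 0 H
  atom 8: C, bond orders sum to 2 (valence 4) → 2 H
  atom 9: C, bond orders sum to 4 (valence 4) → 0 H
  atom 10: C with explicit H count 0
  atom 11: O, bond orders sum to 2 (valence 2) → 0 H
  atom 12: O, bond orders sum to 1 (valence 2) → 1 H
  atom 13: C, bond orders sum to 4 (valence 4) → 0 H
  atom 14: O, bond orders sum to 1 (valence 2) → 1 H
  atom 15: C, bond orders sum to 2 (valence 4) → 2 H
  atom 16: C, bond orders sum to 2 (valence 4) → 2 H
  atom 17: C, bond orders sum to 4 (valence 4) → 0 H
  atom 18: O, bond orders sum to 2 (valence 2) → 0 H
  atom 19: N, bond orders sum to 1 (valence 3) → 2 H
Totals → C:12, H:18, Cl:1, N:1, O:5.
In Hill order: C12H18ClNO5.

C12H18ClNO5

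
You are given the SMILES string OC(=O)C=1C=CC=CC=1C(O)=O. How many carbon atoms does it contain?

Count every carbon token in the SMILES (each C, including those in ring-closure positions and inside branches).
Carbon count: 8.

8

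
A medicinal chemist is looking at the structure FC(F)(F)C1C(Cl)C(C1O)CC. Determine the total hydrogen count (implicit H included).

10

Walk through each heavy atom and fill implicit hydrogens from standard valence (C 4, N 3, O 2, S 2, halogen 1):
  atom 1: F (halogen, monovalent) → 0 H
  atom 2: C, bond orders sum to 4 (valence 4) → 0 H
  atom 3: F (halogen, monovalent) → 0 H
  atom 4: F (halogen, monovalent) → 0 H
  atom 5: C, bond orders sum to 3 (valence 4) → 1 H
  atom 6: C, bond orders sum to 3 (valence 4) → 1 H
  atom 7: Cl (halogen, monovalent) → 0 H
  atom 8: C, bond orders sum to 3 (valence 4) → 1 H
  atom 9: C, bond orders sum to 3 (valence 4) → 1 H
  atom 10: O, bond orders sum to 1 (valence 2) → 1 H
  atom 11: C, bond orders sum to 2 (valence 4) → 2 H
  atom 12: C, bond orders sum to 1 (valence 4) → 3 H
Total hydrogens: 10.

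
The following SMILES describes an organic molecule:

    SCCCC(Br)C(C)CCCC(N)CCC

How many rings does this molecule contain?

In SMILES, each pair of matching ring-closure digits denotes one ring-closing bond; the number of such bonds equals the number of independent rings.
Ring-closure bonds here: 0.

0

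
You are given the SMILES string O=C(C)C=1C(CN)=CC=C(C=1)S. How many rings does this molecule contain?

1

In SMILES, each pair of matching ring-closure digits denotes one ring-closing bond; the number of such bonds equals the number of independent rings.
Ring-closure bonds here: 1.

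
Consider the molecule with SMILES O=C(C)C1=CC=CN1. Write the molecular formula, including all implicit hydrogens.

C6H7NO

Walk through each heavy atom and fill implicit hydrogens from standard valence (C 4, N 3, O 2, S 2, halogen 1):
  atom 1: O, bond orders sum to 2 (valence 2) → 0 H
  atom 2: C, bond orders sum to 4 (valence 4) → 0 H
  atom 3: C, bond orders sum to 1 (valence 4) → 3 H
  atom 4: C, bond orders sum to 4 (valence 4) → 0 H
  atom 5: C, bond orders sum to 3 (valence 4) → 1 H
  atom 6: C, bond orders sum to 3 (valence 4) → 1 H
  atom 7: C, bond orders sum to 3 (valence 4) → 1 H
  atom 8: N, bond orders sum to 2 (valence 3) → 1 H
Totals → C:6, H:7, N:1, O:1.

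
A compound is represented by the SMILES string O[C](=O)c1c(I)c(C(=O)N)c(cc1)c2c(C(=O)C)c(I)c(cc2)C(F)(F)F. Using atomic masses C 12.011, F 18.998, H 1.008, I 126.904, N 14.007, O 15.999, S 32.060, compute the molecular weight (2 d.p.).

First, the molecular formula is C17H10F3I2NO4 (counting implicit H from valence).
  C: 17 × 12.011 = 204.187
  F: 3 × 18.998 = 56.994
  H: 10 × 1.008 = 10.080
  I: 2 × 126.904 = 253.808
  N: 1 × 14.007 = 14.007
  O: 4 × 15.999 = 63.996
Sum: 17×12.011 + 3×18.998 + 10×1.008 + 2×126.904 + 1×14.007 + 4×15.999 = 603.072 → 603.07 g/mol.

603.07 g/mol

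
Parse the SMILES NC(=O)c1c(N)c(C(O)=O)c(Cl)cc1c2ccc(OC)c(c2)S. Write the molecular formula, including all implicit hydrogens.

Walk through each heavy atom and fill implicit hydrogens from standard valence (C 4, N 3, O 2, S 2, halogen 1); for lowercase aromatic atoms, an aromatic c carries 1 H when it has two neighbours and 0 H with three, and aromatic n carries 0 H:
  atom 1: N, bond orders sum to 1 (valence 3) → 2 H
  atom 2: C, bond orders sum to 4 (valence 4) → 0 H
  atom 3: O, bond orders sum to 2 (valence 2) → 0 H
  atom 4: aromatic c, 3 neighbours → 0 H
  atom 5: aromatic c, 3 neighbours → 0 H
  atom 6: N, bond orders sum to 1 (valence 3) → 2 H
  atom 7: aromatic c, 3 neighbours → 0 H
  atom 8: C, bond orders sum to 4 (valence 4) → 0 H
  atom 9: O, bond orders sum to 1 (valence 2) → 1 H
  atom 10: O, bond orders sum to 2 (valence 2) → 0 H
  atom 11: aromatic c, 3 neighbours → 0 H
  atom 12: Cl (halogen, monovalent) → 0 H
  atom 13: aromatic c, 2 neighbours → 1 H
  atom 14: aromatic c, 3 neighbours → 0 H
  atom 15: aromatic c, 3 neighbours → 0 H
  atom 16: aromatic c, 2 neighbours → 1 H
  atom 17: aromatic c, 2 neighbours → 1 H
  atom 18: aromatic c, 3 neighbours → 0 H
  atom 19: O, bond orders sum to 2 (valence 2) → 0 H
  atom 20: C, bond orders sum to 1 (valence 4) → 3 H
  atom 21: aromatic c, 3 neighbours → 0 H
  atom 22: aromatic c, 2 neighbours → 1 H
  atom 23: S, bond orders sum to 1 (valence 2) → 1 H
Totals → C:15, H:13, Cl:1, N:2, O:4, S:1.

C15H13ClN2O4S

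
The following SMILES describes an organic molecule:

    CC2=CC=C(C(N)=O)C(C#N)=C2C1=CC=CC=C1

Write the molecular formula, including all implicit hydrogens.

Walk through each heavy atom and fill implicit hydrogens from standard valence (C 4, N 3, O 2, S 2, halogen 1):
  atom 1: C, bond orders sum to 1 (valence 4) → 3 H
  atom 2: C, bond orders sum to 4 (valence 4) → 0 H
  atom 3: C, bond orders sum to 3 (valence 4) → 1 H
  atom 4: C, bond orders sum to 3 (valence 4) → 1 H
  atom 5: C, bond orders sum to 4 (valence 4) → 0 H
  atom 6: C, bond orders sum to 4 (valence 4) → 0 H
  atom 7: N, bond orders sum to 1 (valence 3) → 2 H
  atom 8: O, bond orders sum to 2 (valence 2) → 0 H
  atom 9: C, bond orders sum to 4 (valence 4) → 0 H
  atom 10: C, bond orders sum to 4 (valence 4) → 0 H
  atom 11: N, bond orders sum to 3 (valence 3) → 0 H
  atom 12: C, bond orders sum to 4 (valence 4) → 0 H
  atom 13: C, bond orders sum to 4 (valence 4) → 0 H
  atom 14: C, bond orders sum to 3 (valence 4) → 1 H
  atom 15: C, bond orders sum to 3 (valence 4) → 1 H
  atom 16: C, bond orders sum to 3 (valence 4) → 1 H
  atom 17: C, bond orders sum to 3 (valence 4) → 1 H
  atom 18: C, bond orders sum to 3 (valence 4) → 1 H
Totals → C:15, H:12, N:2, O:1.
In Hill order: C15H12N2O.

C15H12N2O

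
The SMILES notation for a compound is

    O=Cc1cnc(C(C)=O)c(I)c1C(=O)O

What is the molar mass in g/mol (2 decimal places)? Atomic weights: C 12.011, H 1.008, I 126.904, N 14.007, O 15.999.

First, the molecular formula is C9H6INO4 (counting implicit H from valence).
  C: 9 × 12.011 = 108.099
  H: 6 × 1.008 = 6.048
  I: 1 × 126.904 = 126.904
  N: 1 × 14.007 = 14.007
  O: 4 × 15.999 = 63.996
Sum: 9×12.011 + 6×1.008 + 1×126.904 + 1×14.007 + 4×15.999 = 319.054 → 319.05 g/mol.

319.05 g/mol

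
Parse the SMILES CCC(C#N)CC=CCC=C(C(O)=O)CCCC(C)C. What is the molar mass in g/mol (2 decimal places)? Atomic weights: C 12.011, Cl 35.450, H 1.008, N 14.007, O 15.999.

First, the molecular formula is C17H27NO2 (counting implicit H from valence).
  C: 17 × 12.011 = 204.187
  H: 27 × 1.008 = 27.216
  N: 1 × 14.007 = 14.007
  O: 2 × 15.999 = 31.998
Sum: 17×12.011 + 27×1.008 + 1×14.007 + 2×15.999 = 277.408 → 277.41 g/mol.

277.41 g/mol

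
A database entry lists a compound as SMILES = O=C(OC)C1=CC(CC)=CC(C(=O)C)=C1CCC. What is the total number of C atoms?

15

Count every carbon token in the SMILES (each C, including those in ring-closure positions and inside branches).
Carbon count: 15.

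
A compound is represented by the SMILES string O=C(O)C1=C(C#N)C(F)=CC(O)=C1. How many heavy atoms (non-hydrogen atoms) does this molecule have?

Every atom symbol written in the SMILES (organic subset) is one heavy atom; implicit H are not written.
Heavy atoms by element → C:8, F:1, N:1, O:3.
Total: 13.

13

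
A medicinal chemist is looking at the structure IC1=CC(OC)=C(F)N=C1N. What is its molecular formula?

Walk through each heavy atom and fill implicit hydrogens from standard valence (C 4, N 3, O 2, S 2, halogen 1):
  atom 1: I (halogen, monovalent) → 0 H
  atom 2: C, bond orders sum to 4 (valence 4) → 0 H
  atom 3: C, bond orders sum to 3 (valence 4) → 1 H
  atom 4: C, bond orders sum to 4 (valence 4) → 0 H
  atom 5: O, bond orders sum to 2 (valence 2) → 0 H
  atom 6: C, bond orders sum to 1 (valence 4) → 3 H
  atom 7: C, bond orders sum to 4 (valence 4) → 0 H
  atom 8: F (halogen, monovalent) → 0 H
  atom 9: N, bond orders sum to 3 (valence 3) → 0 H
  atom 10: C, bond orders sum to 4 (valence 4) → 0 H
  atom 11: N, bond orders sum to 1 (valence 3) → 2 H
Totals → C:6, H:6, F:1, I:1, N:2, O:1.
In Hill order: C6H6FIN2O.

C6H6FIN2O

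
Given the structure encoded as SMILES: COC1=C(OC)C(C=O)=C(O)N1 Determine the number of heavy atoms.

Every atom symbol written in the SMILES (organic subset) is one heavy atom; implicit H are not written.
Heavy atoms by element → C:7, N:1, O:4.
Total: 12.

12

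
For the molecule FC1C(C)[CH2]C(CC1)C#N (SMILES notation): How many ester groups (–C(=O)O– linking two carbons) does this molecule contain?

Scan the SMILES for the ester motif — none present.
Groups that are present: 1 nitrile.

0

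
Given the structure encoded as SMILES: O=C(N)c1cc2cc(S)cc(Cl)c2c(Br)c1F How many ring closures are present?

In SMILES, each pair of matching ring-closure digits denotes one ring-closing bond; the number of such bonds equals the number of independent rings.
Ring-closure bonds here: 2.

2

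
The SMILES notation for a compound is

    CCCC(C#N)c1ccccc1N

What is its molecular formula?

Walk through each heavy atom and fill implicit hydrogens from standard valence (C 4, N 3, O 2, S 2, halogen 1); for lowercase aromatic atoms, an aromatic c carries 1 H when it has two neighbours and 0 H with three, and aromatic n carries 0 H:
  atom 1: C, bond orders sum to 1 (valence 4) → 3 H
  atom 2: C, bond orders sum to 2 (valence 4) → 2 H
  atom 3: C, bond orders sum to 2 (valence 4) → 2 H
  atom 4: C, bond orders sum to 3 (valence 4) → 1 H
  atom 5: C, bond orders sum to 4 (valence 4) → 0 H
  atom 6: N, bond orders sum to 3 (valence 3) → 0 H
  atom 7: aromatic c, 3 neighbours → 0 H
  atom 8: aromatic c, 2 neighbours → 1 H
  atom 9: aromatic c, 2 neighbours → 1 H
  atom 10: aromatic c, 2 neighbours → 1 H
  atom 11: aromatic c, 2 neighbours → 1 H
  atom 12: aromatic c, 3 neighbours → 0 H
  atom 13: N, bond orders sum to 1 (valence 3) → 2 H
Totals → C:11, H:14, N:2.
In Hill order: C11H14N2.

C11H14N2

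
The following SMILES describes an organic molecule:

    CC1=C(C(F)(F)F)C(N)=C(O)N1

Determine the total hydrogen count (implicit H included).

Walk through each heavy atom and fill implicit hydrogens from standard valence (C 4, N 3, O 2, S 2, halogen 1):
  atom 1: C, bond orders sum to 1 (valence 4) → 3 H
  atom 2: C, bond orders sum to 4 (valence 4) → 0 H
  atom 3: C, bond orders sum to 4 (valence 4) → 0 H
  atom 4: C, bond orders sum to 4 (valence 4) → 0 H
  atom 5: F (halogen, monovalent) → 0 H
  atom 6: F (halogen, monovalent) → 0 H
  atom 7: F (halogen, monovalent) → 0 H
  atom 8: C, bond orders sum to 4 (valence 4) → 0 H
  atom 9: N, bond orders sum to 1 (valence 3) → 2 H
  atom 10: C, bond orders sum to 4 (valence 4) → 0 H
  atom 11: O, bond orders sum to 1 (valence 2) → 1 H
  atom 12: N, bond orders sum to 2 (valence 3) → 1 H
Total hydrogens: 7.

7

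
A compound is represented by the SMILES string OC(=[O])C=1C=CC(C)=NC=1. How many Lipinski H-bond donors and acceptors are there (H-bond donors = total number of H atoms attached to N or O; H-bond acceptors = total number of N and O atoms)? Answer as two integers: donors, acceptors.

Donors: find every N or O and count the H atoms it carries.
  atom 1 (O): bond orders sum to 1 → 1 H
  atom 3 (O): bond orders sum to 2 → 0 H
  atom 9 (N): bond orders sum to 3 → 0 H
Lipinski HBD = 1.
Acceptors: N atoms = 1, O atoms = 2 → HBA = 3.

1, 3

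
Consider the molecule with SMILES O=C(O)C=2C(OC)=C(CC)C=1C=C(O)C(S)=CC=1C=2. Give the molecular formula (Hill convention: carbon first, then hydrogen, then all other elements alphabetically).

C14H14O4S

Walk through each heavy atom and fill implicit hydrogens from standard valence (C 4, N 3, O 2, S 2, halogen 1):
  atom 1: O, bond orders sum to 2 (valence 2) → 0 H
  atom 2: C, bond orders sum to 4 (valence 4) → 0 H
  atom 3: O, bond orders sum to 1 (valence 2) → 1 H
  atom 4: C, bond orders sum to 4 (valence 4) → 0 H
  atom 5: C, bond orders sum to 4 (valence 4) → 0 H
  atom 6: O, bond orders sum to 2 (valence 2) → 0 H
  atom 7: C, bond orders sum to 1 (valence 4) → 3 H
  atom 8: C, bond orders sum to 4 (valence 4) → 0 H
  atom 9: C, bond orders sum to 2 (valence 4) → 2 H
  atom 10: C, bond orders sum to 1 (valence 4) → 3 H
  atom 11: C, bond orders sum to 4 (valence 4) → 0 H
  atom 12: C, bond orders sum to 3 (valence 4) → 1 H
  atom 13: C, bond orders sum to 4 (valence 4) → 0 H
  atom 14: O, bond orders sum to 1 (valence 2) → 1 H
  atom 15: C, bond orders sum to 4 (valence 4) → 0 H
  atom 16: S, bond orders sum to 1 (valence 2) → 1 H
  atom 17: C, bond orders sum to 3 (valence 4) → 1 H
  atom 18: C, bond orders sum to 4 (valence 4) → 0 H
  atom 19: C, bond orders sum to 3 (valence 4) → 1 H
Totals → C:14, H:14, O:4, S:1.
In Hill order: C14H14O4S.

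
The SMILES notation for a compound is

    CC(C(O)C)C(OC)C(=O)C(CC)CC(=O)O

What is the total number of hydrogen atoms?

22

Walk through each heavy atom and fill implicit hydrogens from standard valence (C 4, N 3, O 2, S 2, halogen 1):
  atom 1: C, bond orders sum to 1 (valence 4) → 3 H
  atom 2: C, bond orders sum to 3 (valence 4) → 1 H
  atom 3: C, bond orders sum to 3 (valence 4) → 1 H
  atom 4: O, bond orders sum to 1 (valence 2) → 1 H
  atom 5: C, bond orders sum to 1 (valence 4) → 3 H
  atom 6: C, bond orders sum to 3 (valence 4) → 1 H
  atom 7: O, bond orders sum to 2 (valence 2) → 0 H
  atom 8: C, bond orders sum to 1 (valence 4) → 3 H
  atom 9: C, bond orders sum to 4 (valence 4) → 0 H
  atom 10: O, bond orders sum to 2 (valence 2) → 0 H
  atom 11: C, bond orders sum to 3 (valence 4) → 1 H
  atom 12: C, bond orders sum to 2 (valence 4) → 2 H
  atom 13: C, bond orders sum to 1 (valence 4) → 3 H
  atom 14: C, bond orders sum to 2 (valence 4) → 2 H
  atom 15: C, bond orders sum to 4 (valence 4) → 0 H
  atom 16: O, bond orders sum to 2 (valence 2) → 0 H
  atom 17: O, bond orders sum to 1 (valence 2) → 1 H
Total hydrogens: 22.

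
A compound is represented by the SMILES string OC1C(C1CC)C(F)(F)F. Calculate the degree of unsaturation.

Degree of unsaturation = (number of rings) + (number of π bonds).
Ring closures in the SMILES: 1.
π bonds: none → 0 DoU from unsaturation.
Total DoU = 1 + 0 = 1.

1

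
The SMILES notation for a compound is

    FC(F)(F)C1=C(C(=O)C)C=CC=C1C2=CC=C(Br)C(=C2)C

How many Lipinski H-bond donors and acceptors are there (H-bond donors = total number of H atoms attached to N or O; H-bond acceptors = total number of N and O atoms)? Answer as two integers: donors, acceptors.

0, 1

Donors: find every N or O and count the H atoms it carries.
  atom 8 (O): bond orders sum to 2 → 0 H
Lipinski HBD = 0.
Acceptors: N atoms = 0, O atoms = 1 → HBA = 1.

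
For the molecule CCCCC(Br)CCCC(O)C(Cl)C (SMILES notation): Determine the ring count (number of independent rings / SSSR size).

0

In SMILES, each pair of matching ring-closure digits denotes one ring-closing bond; the number of such bonds equals the number of independent rings.
Ring-closure bonds here: 0.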